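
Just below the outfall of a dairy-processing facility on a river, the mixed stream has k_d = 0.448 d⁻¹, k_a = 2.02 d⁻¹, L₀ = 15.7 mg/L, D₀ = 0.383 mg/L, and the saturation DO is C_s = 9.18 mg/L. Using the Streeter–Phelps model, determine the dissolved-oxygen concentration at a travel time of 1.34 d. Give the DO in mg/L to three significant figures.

DO ≈ 7.00 mg/L

k_d L₀/(k_a−k_d) = 0.448×15.7/(2.02−0.448) = 7.034/1.572 = 4.474 mg/L.
e^(−k_d t) = e^(−0.448×1.340) = 0.5486; e^(−k_a t) = e^(−2.02×1.340) = 0.06675.
D = 4.474 × (0.5486 − 0.06675) + 0.383 × 0.06675 = 2.156 + 0.02557 = 2.182 mg/L.
DO = C_s − D = 9.18 − 2.182 = 6.998 mg/L.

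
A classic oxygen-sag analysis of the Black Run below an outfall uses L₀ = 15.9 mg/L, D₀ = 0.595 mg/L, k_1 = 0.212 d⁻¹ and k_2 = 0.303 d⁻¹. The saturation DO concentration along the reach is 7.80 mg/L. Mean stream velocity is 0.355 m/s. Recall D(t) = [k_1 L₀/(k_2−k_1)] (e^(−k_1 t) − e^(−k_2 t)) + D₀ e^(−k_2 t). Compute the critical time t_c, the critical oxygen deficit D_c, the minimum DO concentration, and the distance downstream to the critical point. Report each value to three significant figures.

t_c = [1/(k_2−k_1)] ln[(k_2/k_1)(1 − D₀(k_2−k_1)/(k_1 L₀))]
= [1/(0.303−0.212)] ln[(0.303/0.212)(1 − 0.595×0.09100/(0.212×15.9))]
= (1/0.09100) ln[1.429 × 0.9839] = 10.99 × ln(1.406) = 10.99 × 0.3410 = 3.747 d.
D_c = (k_1/k_2) L₀ e^(−k_1 t_c) = (0.212/0.303) × 15.9 × e^(−0.212×3.747) = 0.6997 × 15.9 × 0.4519 = 5.027 mg/L.
Minimum DO = C_s − D_c = 7.80 − 5.027 = 2.773 mg/L.
x_c = v t_c = 0.355 m/s × 3.747 d × 86400 s/d = 114900 m ≈ 115 km.

t_c ≈ 3.75 d; D_c ≈ 5.03 mg/L; min DO ≈ 2.77 mg/L; x_c ≈ 115 km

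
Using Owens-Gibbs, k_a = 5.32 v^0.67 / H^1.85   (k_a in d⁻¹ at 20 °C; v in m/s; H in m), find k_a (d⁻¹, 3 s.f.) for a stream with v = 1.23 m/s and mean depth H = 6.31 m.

k_a ≈ 0.202 d⁻¹

k_a = 5.32 × 1.23^0.67 / 6.31^1.85 = 5.32 × 1.149 / 30.20 = 0.2023 d⁻¹.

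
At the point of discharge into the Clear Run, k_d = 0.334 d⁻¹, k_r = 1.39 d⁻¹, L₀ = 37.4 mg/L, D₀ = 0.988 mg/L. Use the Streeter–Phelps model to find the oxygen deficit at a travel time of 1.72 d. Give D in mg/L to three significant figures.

D ≈ 5.67 mg/L

k_d L₀/(k_r−k_d) = 0.334×37.4/(1.39−0.334) = 12.49/1.056 = 11.83 mg/L.
e^(−k_d t) = e^(−0.334×1.720) = 0.5630; e^(−k_r t) = e^(−1.39×1.720) = 0.09156.
D = 11.83 × (0.5630 − 0.09156) + 0.988 × 0.09156 = 5.577 + 0.09046 = 5.667 mg/L.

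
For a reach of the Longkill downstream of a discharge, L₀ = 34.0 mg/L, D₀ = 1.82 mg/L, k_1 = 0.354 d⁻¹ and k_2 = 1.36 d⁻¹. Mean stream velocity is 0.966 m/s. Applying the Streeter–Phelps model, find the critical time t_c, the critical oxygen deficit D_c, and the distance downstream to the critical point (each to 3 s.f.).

With k_2/k_1 = 3.842 and 1 − D₀(k_2−k_1)/(k_1 L₀) = 0.8479,
t_c = ln(3.842 × 0.8479) / (1.36 − 0.354) = ln(3.257) / 1.006 = 1.181/1.006 = 1.174 d.
D_c = (k_1/k_2) L₀ e^(−k_1 t_c) = (0.354/1.36) × 34.0 × e^(−0.354×1.174) = 0.2603 × 34.0 × 0.6600 = 5.841 mg/L.
x_c = v t_c = 0.966 m/s × 1.174 d × 86400 s/d = 97980 m ≈ 98.0 km.

t_c ≈ 1.17 d; D_c ≈ 5.84 mg/L; x_c ≈ 98.0 km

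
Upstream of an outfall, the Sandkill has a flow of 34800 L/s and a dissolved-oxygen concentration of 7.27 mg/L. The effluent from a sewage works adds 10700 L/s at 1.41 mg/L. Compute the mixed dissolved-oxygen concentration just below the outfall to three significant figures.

Flow-weighted mixing: C = (Q_r C_r + Q_w C_w)/(Q_r + Q_w)
= (34800×7.27 + 10700×1.41)/(34800 + 10700) = 268100/45500 = 5.892 mg/L.

5.89 mg/L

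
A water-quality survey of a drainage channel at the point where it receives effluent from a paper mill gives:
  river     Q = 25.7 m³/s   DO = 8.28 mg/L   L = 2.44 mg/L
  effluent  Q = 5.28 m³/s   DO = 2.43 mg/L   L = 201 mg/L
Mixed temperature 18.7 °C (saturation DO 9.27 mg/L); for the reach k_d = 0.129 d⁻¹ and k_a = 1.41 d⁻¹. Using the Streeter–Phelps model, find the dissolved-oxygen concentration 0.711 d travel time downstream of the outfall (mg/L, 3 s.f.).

Mixed DO = (25.7×8.28 + 5.28×2.43)/(25.7+5.28) = 225.6/30.98 = 7.283 mg/L.
Mixed L₀ = (25.7×2.44 + 5.28×201)/(30.98) = 1124/30.98 = 36.28 mg/L.
Initial deficit D₀ = C_s − DO₀ = 9.27 − 7.283 = 1.987 mg/L.
D(0.711) = [0.129×36.28/(1.41−0.129)](e^(−0.129×0.711) − e^(−1.41×0.711)) + 1.987 e^(−1.41×0.711)
= 3.654 × (0.9124 − 0.3670) + 1.987 × 0.3670 = 2.722 mg/L.
DO = 9.27 − 2.722 = 6.548 mg/L.

DO ≈ 6.55 mg/L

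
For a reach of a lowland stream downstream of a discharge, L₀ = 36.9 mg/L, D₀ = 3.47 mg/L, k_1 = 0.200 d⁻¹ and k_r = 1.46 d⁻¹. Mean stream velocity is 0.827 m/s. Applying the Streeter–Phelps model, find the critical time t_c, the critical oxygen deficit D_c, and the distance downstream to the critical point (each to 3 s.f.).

t_c = [1/(k_r−k_1)] ln[(k_r/k_1)(1 − D₀(k_r−k_1)/(k_1 L₀))]
= [1/(1.46−0.200)] ln[(1.46/0.200)(1 − 3.47×1.260/(0.200×36.9))]
= (1/1.260) ln[7.300 × 0.4076] = 0.7937 × ln(2.975) = 0.7937 × 1.090 = 0.8653 d.
L(t_c) = L₀ e^(−k_1 t_c) = 36.9 × 0.8411 = 31.04 mg/L, and at the critical point k_r D_c = k_1 L, so D_c = (0.200/1.46) × 31.04 = 4.252 mg/L.
x_c = v t_c = 0.827 m/s × 0.8653 d × 86400 s/d = 61830 m ≈ 61.8 km.

t_c ≈ 0.865 d; D_c ≈ 4.25 mg/L; x_c ≈ 61.8 km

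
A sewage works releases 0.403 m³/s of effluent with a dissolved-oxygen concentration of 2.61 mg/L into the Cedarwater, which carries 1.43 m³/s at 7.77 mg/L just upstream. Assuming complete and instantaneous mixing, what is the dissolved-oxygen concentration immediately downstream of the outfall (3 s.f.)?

6.64 mg/L

Flow-weighted mixing: C = (Q_r C_r + Q_w C_w)/(Q_r + Q_w)
= (1.43×7.77 + 0.403×2.61)/(1.43 + 0.403) = 12.16/1.833 = 6.636 mg/L.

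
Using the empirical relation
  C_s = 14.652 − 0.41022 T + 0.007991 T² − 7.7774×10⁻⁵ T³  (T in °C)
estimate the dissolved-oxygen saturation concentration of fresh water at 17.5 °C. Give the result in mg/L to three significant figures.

C_s = 14.652 − 0.41022×17.5 + 0.007991×17.5² − 7.7774×10⁻⁵×17.5³ = 9.504 mg/L.

C_s ≈ 9.50 mg/L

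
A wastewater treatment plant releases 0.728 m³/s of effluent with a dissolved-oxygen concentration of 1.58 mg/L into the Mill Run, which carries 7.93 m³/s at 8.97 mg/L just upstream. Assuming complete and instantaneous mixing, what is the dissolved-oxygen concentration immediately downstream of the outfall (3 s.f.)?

Flow-weighted mixing: C = (Q_r C_r + Q_w C_w)/(Q_r + Q_w)
= (7.93×8.97 + 0.728×1.58)/(7.93 + 0.728) = 72.28/8.658 = 8.349 mg/L.

8.35 mg/L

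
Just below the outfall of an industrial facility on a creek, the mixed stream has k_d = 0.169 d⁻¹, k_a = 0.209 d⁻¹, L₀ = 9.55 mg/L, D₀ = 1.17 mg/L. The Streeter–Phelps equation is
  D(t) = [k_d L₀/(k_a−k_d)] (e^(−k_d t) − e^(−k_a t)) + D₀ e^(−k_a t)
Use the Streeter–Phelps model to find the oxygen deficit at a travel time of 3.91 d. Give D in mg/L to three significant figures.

D ≈ 3.53 mg/L

k_d L₀/(k_a−k_d) = 0.169×9.55/(0.209−0.169) = 1.614/0.04000 = 40.35 mg/L.
e^(−k_d t) = e^(−0.169×3.910) = 0.5164; e^(−k_a t) = e^(−0.209×3.910) = 0.4417.
D = 40.35 × (0.5164 − 0.4417) + 1.17 × 0.4417 = 3.017 + 0.5168 = 3.534 mg/L.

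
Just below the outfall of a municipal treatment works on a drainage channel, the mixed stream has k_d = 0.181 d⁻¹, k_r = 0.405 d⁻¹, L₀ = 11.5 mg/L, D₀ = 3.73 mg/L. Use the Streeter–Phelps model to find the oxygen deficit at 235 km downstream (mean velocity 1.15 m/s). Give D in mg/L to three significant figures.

D ≈ 3.92 mg/L

Travel time t = x/v = 235 km / (1.15 m/s) = 235000 m / 1.15 m/s = 204300 s = 2.365 d.
k_d L₀/(k_r−k_d) = 0.181×11.5/(0.405−0.181) = 2.082/0.2240 = 9.292 mg/L.
e^(−k_d t) = e^(−0.181×2.365) = 0.6518; e^(−k_r t) = e^(−0.405×2.365) = 0.3837.
D = 9.292 × (0.6518 − 0.3837) + 3.73 × 0.3837 = 2.491 + 1.431 = 3.922 mg/L.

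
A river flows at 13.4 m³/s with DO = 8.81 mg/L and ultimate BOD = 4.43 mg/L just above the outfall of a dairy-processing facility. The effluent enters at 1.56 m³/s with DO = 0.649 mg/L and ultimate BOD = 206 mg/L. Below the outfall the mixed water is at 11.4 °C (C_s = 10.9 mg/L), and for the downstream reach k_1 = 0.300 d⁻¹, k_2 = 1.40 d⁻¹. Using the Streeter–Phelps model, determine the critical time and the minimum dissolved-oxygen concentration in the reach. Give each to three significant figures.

t_c ≈ 0.899 d; minimum DO ≈ 6.74 mg/L

Mixed DO = (13.4×8.81 + 1.56×0.649)/(13.4+1.56) = 119.1/14.96 = 7.959 mg/L.
Mixed L₀ = (13.4×4.43 + 1.56×206)/(14.96) = 380.7/14.96 = 25.45 mg/L.
Initial deficit D₀ = C_s − DO₀ = 10.9 − 7.959 = 2.941 mg/L.
t_c = (1/1.100) ln[(1.40/0.300)(1 − 2.941×1.100/(0.300×25.45))] = 0.9091 × ln(2.689) = 0.8993 d.
D_c = (0.300/1.40) × 25.45 × e^(−0.300×0.8993) = 0.2143 × 25.45 × 0.7635 = 4.164 mg/L.
Minimum DO = 10.9 − 4.164 = 6.736 mg/L.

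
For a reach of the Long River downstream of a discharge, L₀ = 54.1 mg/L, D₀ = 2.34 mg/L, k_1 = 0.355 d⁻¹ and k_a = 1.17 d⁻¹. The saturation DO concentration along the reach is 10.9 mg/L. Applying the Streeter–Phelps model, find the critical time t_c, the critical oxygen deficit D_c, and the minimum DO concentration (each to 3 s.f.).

t_c ≈ 1.34 d; D_c ≈ 10.2 mg/L; min DO ≈ 0.681 mg/L

At the critical point dD/dt = 0, so k_1 L₀ e^(−k_1 t) = k_a D. Substituting D(t) from the Streeter–Phelps equation and solving for t gives
t_c = ln[(k_a/k_1)(1 − D₀(k_a−k_1)/(k_1 L₀))] / (k_a−k_1).
Here k_a−k_1 = 0.8150 d⁻¹ and 1 − D₀(k_a−k_1)/(k_1 L₀) = 1 − 2.34×0.8150/(0.355×54.1) = 0.9007, so
t_c = ln(3.296 × 0.9007) / 0.8150 = 1.088 / 0.8150 = 1.335 d.
D_c = (k_1/k_a) L₀ e^(−k_1 t_c) = (0.355/1.17) × 54.1 × e^(−0.355×1.335) = 0.3034 × 54.1 × 0.6225 = 10.22 mg/L.
Minimum DO = C_s − D_c = 10.9 − 10.22 = 0.6810 mg/L.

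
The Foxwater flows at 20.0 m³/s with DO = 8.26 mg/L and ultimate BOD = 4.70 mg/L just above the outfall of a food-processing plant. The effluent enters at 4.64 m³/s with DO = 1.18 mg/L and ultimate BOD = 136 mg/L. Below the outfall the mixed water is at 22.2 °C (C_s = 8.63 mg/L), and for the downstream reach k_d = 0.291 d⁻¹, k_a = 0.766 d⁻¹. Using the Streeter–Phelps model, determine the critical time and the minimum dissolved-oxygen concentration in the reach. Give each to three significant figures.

Mixed DO = (20.0×8.26 + 4.64×1.18)/(20.0+4.64) = 170.7/24.64 = 6.927 mg/L.
Mixed L₀ = (20.0×4.70 + 4.64×136)/(24.64) = 725.0/24.64 = 29.43 mg/L.
Initial deficit D₀ = C_s − DO₀ = 8.63 − 6.927 = 1.703 mg/L.
t_c = (1/0.4750) ln[(0.766/0.291)(1 − 1.703×0.4750/(0.291×29.43))] = 2.105 × ln(2.384) = 1.829 d.
D_c = (0.291/0.766) × 29.43 × e^(−0.291×1.829) = 0.3799 × 29.43 × 0.5873 = 6.566 mg/L.
Minimum DO = 8.63 − 6.566 = 2.064 mg/L.

t_c ≈ 1.83 d; minimum DO ≈ 2.06 mg/L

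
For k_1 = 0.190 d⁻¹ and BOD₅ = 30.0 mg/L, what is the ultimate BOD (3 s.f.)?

L₀ ≈ 48.9 mg/L

BOD₅ = L₀(1 − e^(−5k_1)) ⇒ L₀ = BOD₅ / (1 − e^(−5×0.190))
= 30.0 / (1 − 0.3867) = 30.0 / 0.6133 = 48.92 mg/L.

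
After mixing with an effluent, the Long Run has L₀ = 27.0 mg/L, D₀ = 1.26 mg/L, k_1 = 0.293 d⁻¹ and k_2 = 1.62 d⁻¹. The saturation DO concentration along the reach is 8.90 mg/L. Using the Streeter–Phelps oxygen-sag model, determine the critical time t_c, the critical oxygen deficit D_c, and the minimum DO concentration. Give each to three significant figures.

At the critical point dD/dt = 0, so k_1 L₀ e^(−k_1 t) = k_2 D. Substituting D(t) from the Streeter–Phelps equation and solving for t gives
t_c = ln[(k_2/k_1)(1 − D₀(k_2−k_1)/(k_1 L₀))] / (k_2−k_1).
Here k_2−k_1 = 1.327 d⁻¹ and 1 − D₀(k_2−k_1)/(k_1 L₀) = 1 − 1.26×1.327/(0.293×27.0) = 0.7886, so
t_c = ln(5.529 × 0.7886) / 1.327 = 1.473 / 1.327 = 1.110 d.
L(t_c) = L₀ e^(−k_1 t_c) = 27.0 × 0.7224 = 19.51 mg/L, and at the critical point k_2 D_c = k_1 L, so D_c = (0.293/1.62) × 19.51 = 3.528 mg/L.
Minimum DO = C_s − D_c = 8.90 − 3.528 = 5.372 mg/L.

t_c ≈ 1.11 d; D_c ≈ 3.53 mg/L; min DO ≈ 5.37 mg/L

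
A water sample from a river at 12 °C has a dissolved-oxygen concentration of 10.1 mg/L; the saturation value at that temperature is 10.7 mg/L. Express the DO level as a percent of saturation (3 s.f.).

% saturation = C/C_s × 100 = 10.1/10.7 × 100 = 94.4 %.

94.4 % saturation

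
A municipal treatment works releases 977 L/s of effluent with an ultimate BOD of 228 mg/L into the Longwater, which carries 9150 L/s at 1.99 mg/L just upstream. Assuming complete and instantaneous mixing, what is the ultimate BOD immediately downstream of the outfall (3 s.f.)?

Flow-weighted mixing: C = (Q_r C_r + Q_w C_w)/(Q_r + Q_w)
= (9150×1.99 + 977×228)/(9150 + 977) = 241000/10130 = 23.79 mg/L.

23.8 mg/L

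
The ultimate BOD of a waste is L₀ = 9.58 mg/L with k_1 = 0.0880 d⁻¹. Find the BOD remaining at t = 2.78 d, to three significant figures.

L_t = L₀ e^(−k_1 t) = 9.58 × e^(−0.0880×2.78) = 9.58 × 0.7830 = 7.501 mg/L.

L ≈ 7.50 mg/L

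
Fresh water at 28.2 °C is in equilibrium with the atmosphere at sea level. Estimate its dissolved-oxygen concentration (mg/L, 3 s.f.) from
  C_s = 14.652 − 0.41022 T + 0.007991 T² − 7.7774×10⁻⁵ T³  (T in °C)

C_s ≈ 7.69 mg/L

C_s = 14.652 − 0.41022×28.2 + 0.007991×28.2² − 7.7774×10⁻⁵×28.2³ = 7.694 mg/L.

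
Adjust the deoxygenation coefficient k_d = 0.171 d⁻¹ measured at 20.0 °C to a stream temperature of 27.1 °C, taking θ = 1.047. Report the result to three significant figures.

k_d ≈ 0.237 d⁻¹

k_d(T₂) = k_d(T₁) · θ^(T₂−T₁) = 0.171 × 1.047^(27.1−20.0)
= 0.171 × 1.047^7.10 = 0.171 × 1.386 = 0.2369 d⁻¹.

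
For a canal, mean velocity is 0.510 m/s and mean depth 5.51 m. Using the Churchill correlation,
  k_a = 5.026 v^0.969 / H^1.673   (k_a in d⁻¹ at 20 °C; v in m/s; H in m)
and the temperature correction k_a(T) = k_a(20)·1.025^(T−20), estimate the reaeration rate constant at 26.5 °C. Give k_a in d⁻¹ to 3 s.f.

k_a(20) = 5.026 × 0.510^0.969 / 5.51^1.673 = 5.026 × 0.5208 / 17.38 = 0.1506 d⁻¹.
k_a(26.5) = 0.1506 × 1.025^(26.5−20) = 0.1506 × 1.174 = 0.1769 d⁻¹.

k_a ≈ 0.177 d⁻¹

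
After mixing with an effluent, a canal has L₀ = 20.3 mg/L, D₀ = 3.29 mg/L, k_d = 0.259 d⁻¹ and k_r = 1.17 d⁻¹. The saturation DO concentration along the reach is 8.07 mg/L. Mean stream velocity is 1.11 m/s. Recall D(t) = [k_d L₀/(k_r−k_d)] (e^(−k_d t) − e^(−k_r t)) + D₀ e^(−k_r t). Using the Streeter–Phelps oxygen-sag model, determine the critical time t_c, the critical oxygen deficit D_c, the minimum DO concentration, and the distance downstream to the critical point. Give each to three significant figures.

t_c ≈ 0.729 d; D_c ≈ 3.72 mg/L; min DO ≈ 4.35 mg/L; x_c ≈ 69.9 km

With k_r/k_d = 4.517 and 1 − D₀(k_r−k_d)/(k_d L₀) = 0.4299,
t_c = ln(4.517 × 0.4299) / (1.17 − 0.259) = ln(1.942) / 0.9110 = 0.6638/0.9110 = 0.7287 d.
D_c = (k_d/k_r) L₀ e^(−k_d t_c) = (0.259/1.17) × 20.3 × e^(−0.259×0.7287) = 0.2214 × 20.3 × 0.8280 = 3.721 mg/L.
Minimum DO = C_s − D_c = 8.07 − 3.721 = 4.349 mg/L.
x_c = v t_c = 1.11 m/s × 0.7287 d × 86400 s/d = 69880 m ≈ 69.9 km.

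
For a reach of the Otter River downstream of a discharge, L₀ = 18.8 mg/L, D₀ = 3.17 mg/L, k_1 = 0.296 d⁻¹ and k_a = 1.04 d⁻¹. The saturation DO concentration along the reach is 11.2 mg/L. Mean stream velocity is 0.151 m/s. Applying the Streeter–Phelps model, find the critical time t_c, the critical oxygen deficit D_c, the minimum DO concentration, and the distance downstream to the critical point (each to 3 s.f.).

t_c ≈ 0.948 d; D_c ≈ 4.04 mg/L; min DO ≈ 7.16 mg/L; x_c ≈ 12.4 km

t_c = [1/(k_a−k_1)] ln[(k_a/k_1)(1 − D₀(k_a−k_1)/(k_1 L₀))]
= [1/(1.04−0.296)] ln[(1.04/0.296)(1 − 3.17×0.7440/(0.296×18.8))]
= (1/0.7440) ln[3.514 × 0.5762] = 1.344 × ln(2.024) = 1.344 × 0.7053 = 0.9480 d.
D_c = (k_1/k_a) L₀ e^(−k_1 t_c) = (0.296/1.04) × 18.8 × e^(−0.296×0.9480) = 0.2846 × 18.8 × 0.7553 = 4.042 mg/L.
Minimum DO = C_s − D_c = 11.2 − 4.042 = 7.158 mg/L.
x_c = v t_c = 0.151 m/s × 0.9480 d × 86400 s/d = 12370 m ≈ 12.4 km.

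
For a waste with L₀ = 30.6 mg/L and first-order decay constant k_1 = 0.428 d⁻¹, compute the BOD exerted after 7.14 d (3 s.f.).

y_t = L₀(1 − e^(−k_1 t)) = 30.6 × (1 − e^(−0.428×7.14))
= 30.6 × (1 − 0.04708) = 30.6 × 0.9529 = 29.16 mg/L.

y ≈ 29.2 mg/L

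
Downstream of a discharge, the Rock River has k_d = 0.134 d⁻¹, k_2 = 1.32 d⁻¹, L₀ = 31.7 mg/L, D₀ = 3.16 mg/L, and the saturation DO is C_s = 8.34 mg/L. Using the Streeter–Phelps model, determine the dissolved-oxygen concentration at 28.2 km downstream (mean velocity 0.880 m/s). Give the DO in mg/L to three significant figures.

Travel time t = x/v = 28.2 km / (0.880 m/s) = 28200 m / 0.880 m/s = 32050 s = 0.3709 d.
k_d L₀/(k_2−k_d) = 0.134×31.7/(1.32−0.134) = 4.248/1.186 = 3.582 mg/L.
e^(−k_d t) = e^(−0.134×0.3709) = 0.9515; e^(−k_2 t) = e^(−1.32×0.3709) = 0.6129.
D = 3.582 × (0.9515 − 0.6129) + 3.16 × 0.6129 = 1.213 + 1.937 = 3.150 mg/L.
DO = C_s − D = 8.34 − 3.150 = 5.190 mg/L.

DO ≈ 5.19 mg/L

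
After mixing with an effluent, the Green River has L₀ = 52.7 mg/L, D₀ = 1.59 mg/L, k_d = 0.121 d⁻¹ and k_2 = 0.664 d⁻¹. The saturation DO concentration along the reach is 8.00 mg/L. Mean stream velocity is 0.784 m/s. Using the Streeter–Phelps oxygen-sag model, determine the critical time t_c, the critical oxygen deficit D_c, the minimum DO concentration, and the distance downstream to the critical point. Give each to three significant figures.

With k_2/k_d = 5.488 and 1 − D₀(k_2−k_d)/(k_d L₀) = 0.8646,
t_c = ln(5.488 × 0.8646) / (0.664 − 0.121) = ln(4.745) / 0.5430 = 1.557/0.5430 = 2.867 d.
L(t_c) = L₀ e^(−k_d t_c) = 52.7 × 0.7068 = 37.25 mg/L, and at the critical point k_2 D_c = k_d L, so D_c = (0.121/0.664) × 37.25 = 6.788 mg/L.
Minimum DO = C_s − D_c = 8.00 − 6.788 = 1.212 mg/L.
x_c = v t_c = 0.784 m/s × 2.867 d × 86400 s/d = 194200 m ≈ 194 km.

t_c ≈ 2.87 d; D_c ≈ 6.79 mg/L; min DO ≈ 1.21 mg/L; x_c ≈ 194 km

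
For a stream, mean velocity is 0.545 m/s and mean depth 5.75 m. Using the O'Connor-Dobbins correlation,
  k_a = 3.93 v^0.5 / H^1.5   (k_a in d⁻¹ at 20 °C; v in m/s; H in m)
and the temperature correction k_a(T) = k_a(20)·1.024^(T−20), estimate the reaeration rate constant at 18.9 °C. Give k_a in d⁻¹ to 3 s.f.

k_a(20) = 3.93 × 0.545^0.5 / 5.75^1.5 = 3.93 × 0.7382 / 13.79 = 0.2104 d⁻¹.
k_a(18.9) = 0.2104 × 1.024^(18.9−20) = 0.2104 × 0.9742 = 0.2050 d⁻¹.

k_a ≈ 0.205 d⁻¹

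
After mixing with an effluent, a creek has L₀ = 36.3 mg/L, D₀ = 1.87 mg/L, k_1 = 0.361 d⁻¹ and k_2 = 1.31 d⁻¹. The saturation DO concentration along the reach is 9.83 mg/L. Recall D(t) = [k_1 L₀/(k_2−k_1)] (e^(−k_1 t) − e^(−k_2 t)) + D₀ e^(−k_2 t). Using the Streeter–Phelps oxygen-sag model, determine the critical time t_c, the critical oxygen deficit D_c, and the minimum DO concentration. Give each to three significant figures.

t_c = [1/(k_2−k_1)] ln[(k_2/k_1)(1 − D₀(k_2−k_1)/(k_1 L₀))]
= [1/(1.31−0.361)] ln[(1.31/0.361)(1 − 1.87×0.9490/(0.361×36.3))]
= (1/0.9490) ln[3.629 × 0.8646] = 1.054 × ln(3.137) = 1.054 × 1.143 = 1.205 d.
D_c = (k_1/k_2) L₀ e^(−k_1 t_c) = (0.361/1.31) × 36.3 × e^(−0.361×1.205) = 0.2756 × 36.3 × 0.6473 = 6.475 mg/L.
Minimum DO = C_s − D_c = 9.83 − 6.475 = 3.355 mg/L.

t_c ≈ 1.20 d; D_c ≈ 6.48 mg/L; min DO ≈ 3.35 mg/L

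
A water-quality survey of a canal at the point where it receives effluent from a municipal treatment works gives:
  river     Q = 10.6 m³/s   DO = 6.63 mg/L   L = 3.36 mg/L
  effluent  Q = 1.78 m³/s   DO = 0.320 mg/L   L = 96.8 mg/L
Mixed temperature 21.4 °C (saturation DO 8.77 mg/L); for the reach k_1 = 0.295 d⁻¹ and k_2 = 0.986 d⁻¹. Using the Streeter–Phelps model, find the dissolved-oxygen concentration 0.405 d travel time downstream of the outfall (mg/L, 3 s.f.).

Mixed DO = (10.6×6.63 + 1.78×0.320)/(10.6+1.78) = 70.85/12.38 = 5.723 mg/L.
Mixed L₀ = (10.6×3.36 + 1.78×96.8)/(12.38) = 207.9/12.38 = 16.79 mg/L.
Initial deficit D₀ = C_s − DO₀ = 8.77 − 5.723 = 3.047 mg/L.
D(0.405) = [0.295×16.79/(0.986−0.295)](e^(−0.295×0.405) − e^(−0.986×0.405)) + 3.047 e^(−0.986×0.405)
= 7.170 × (0.8874 − 0.6708) + 3.047 × 0.6708 = 3.597 mg/L.
DO = 8.77 − 3.597 = 5.173 mg/L.

DO ≈ 5.17 mg/L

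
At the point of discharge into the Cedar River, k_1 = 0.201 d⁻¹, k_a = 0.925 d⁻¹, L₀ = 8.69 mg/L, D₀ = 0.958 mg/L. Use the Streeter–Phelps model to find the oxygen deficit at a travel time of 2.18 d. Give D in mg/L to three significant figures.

D ≈ 1.36 mg/L

k_1 L₀/(k_a−k_1) = 0.201×8.69/(0.925−0.201) = 1.747/0.7240 = 2.413 mg/L.
e^(−k_1 t) = e^(−0.201×2.180) = 0.6452; e^(−k_a t) = e^(−0.925×2.180) = 0.1331.
D = 2.413 × (0.6452 − 0.1331) + 0.958 × 0.1331 = 1.235 + 0.1275 = 1.363 mg/L.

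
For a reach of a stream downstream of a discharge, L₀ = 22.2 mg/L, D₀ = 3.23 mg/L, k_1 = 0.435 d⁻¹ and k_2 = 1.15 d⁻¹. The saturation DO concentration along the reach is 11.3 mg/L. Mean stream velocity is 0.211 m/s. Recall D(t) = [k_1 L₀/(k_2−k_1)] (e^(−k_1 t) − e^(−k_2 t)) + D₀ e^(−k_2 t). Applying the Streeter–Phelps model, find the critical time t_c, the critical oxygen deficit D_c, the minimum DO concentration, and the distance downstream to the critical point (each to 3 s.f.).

t_c = [1/(k_2−k_1)] ln[(k_2/k_1)(1 − D₀(k_2−k_1)/(k_1 L₀))]
= [1/(1.15−0.435)] ln[(1.15/0.435)(1 − 3.23×0.7150/(0.435×22.2))]
= (1/0.7150) ln[2.644 × 0.7609] = 1.399 × ln(2.011) = 1.399 × 0.6989 = 0.9774 d.
D_c = (k_1/k_2) L₀ e^(−k_1 t_c) = (0.435/1.15) × 22.2 × e^(−0.435×0.9774) = 0.3783 × 22.2 × 0.6537 = 5.489 mg/L.
Minimum DO = C_s − D_c = 11.3 − 5.489 = 5.811 mg/L.
x_c = v t_c = 0.211 m/s × 0.9774 d × 86400 s/d = 17820 m ≈ 17.8 km.

t_c ≈ 0.977 d; D_c ≈ 5.49 mg/L; min DO ≈ 5.81 mg/L; x_c ≈ 17.8 km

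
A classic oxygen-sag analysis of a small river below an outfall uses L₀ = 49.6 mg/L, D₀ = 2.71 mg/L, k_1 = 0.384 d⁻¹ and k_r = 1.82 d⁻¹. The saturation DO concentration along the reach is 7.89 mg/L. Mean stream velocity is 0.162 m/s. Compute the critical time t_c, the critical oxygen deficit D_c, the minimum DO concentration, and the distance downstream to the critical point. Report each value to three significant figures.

With k_r/k_1 = 4.740 and 1 − D₀(k_r−k_1)/(k_1 L₀) = 0.7957,
t_c = ln(4.740 × 0.7957) / (1.82 − 0.384) = ln(3.771) / 1.436 = 1.327/1.436 = 0.9244 d.
D_c = (k_1/k_r) L₀ e^(−k_1 t_c) = (0.384/1.82) × 49.6 × e^(−0.384×0.9244) = 0.2110 × 49.6 × 0.7012 = 7.338 mg/L.
Minimum DO = C_s − D_c = 7.89 − 7.338 = 0.5519 mg/L.
x_c = v t_c = 0.162 m/s × 0.9244 d × 86400 s/d = 12940 m ≈ 12.9 km.

t_c ≈ 0.924 d; D_c ≈ 7.34 mg/L; min DO ≈ 0.552 mg/L; x_c ≈ 12.9 km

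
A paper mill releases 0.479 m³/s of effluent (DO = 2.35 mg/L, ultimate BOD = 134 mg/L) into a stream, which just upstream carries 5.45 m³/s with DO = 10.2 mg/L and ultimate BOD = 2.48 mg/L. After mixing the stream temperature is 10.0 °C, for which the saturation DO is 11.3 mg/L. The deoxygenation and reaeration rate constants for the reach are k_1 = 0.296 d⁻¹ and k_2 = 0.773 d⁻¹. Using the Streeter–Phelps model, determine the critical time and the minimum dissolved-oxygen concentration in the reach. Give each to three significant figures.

Mixed DO = (5.45×10.2 + 0.479×2.35)/(5.45+0.479) = 56.72/5.929 = 9.566 mg/L.
Mixed L₀ = (5.45×2.48 + 0.479×134)/(5.929) = 77.70/5.929 = 13.11 mg/L.
Initial deficit D₀ = C_s − DO₀ = 11.3 − 9.566 = 1.734 mg/L.
t_c = (1/0.4770) ln[(0.773/0.296)(1 − 1.734×0.4770/(0.296×13.11))] = 2.096 × ln(2.055) = 1.510 d.
D_c = (0.296/0.773) × 13.11 × e^(−0.296×1.510) = 0.3829 × 13.11 × 0.6396 = 3.210 mg/L.
Minimum DO = 11.3 − 3.210 = 8.090 mg/L.

t_c ≈ 1.51 d; minimum DO ≈ 8.09 mg/L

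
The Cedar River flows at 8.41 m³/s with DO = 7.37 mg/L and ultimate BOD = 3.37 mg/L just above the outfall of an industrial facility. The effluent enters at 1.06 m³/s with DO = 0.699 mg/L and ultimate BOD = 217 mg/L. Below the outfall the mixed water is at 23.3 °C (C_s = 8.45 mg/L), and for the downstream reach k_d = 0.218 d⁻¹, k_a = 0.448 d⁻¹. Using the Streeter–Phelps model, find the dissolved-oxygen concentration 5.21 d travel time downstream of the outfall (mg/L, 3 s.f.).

DO ≈ 2.47 mg/L

Mixed DO = (8.41×7.37 + 1.06×0.699)/(8.41+1.06) = 62.72/9.470 = 6.623 mg/L.
Mixed L₀ = (8.41×3.37 + 1.06×217)/(9.470) = 258.4/9.470 = 27.28 mg/L.
Initial deficit D₀ = C_s − DO₀ = 8.45 − 6.623 = 1.827 mg/L.
D(5.21) = [0.218×27.28/(0.448−0.218)](e^(−0.218×5.21) − e^(−0.448×5.21)) + 1.827 e^(−0.448×5.21)
= 25.86 × (0.3212 − 0.09690) + 1.827 × 0.09690 = 5.976 mg/L.
DO = 8.45 − 5.976 = 2.474 mg/L.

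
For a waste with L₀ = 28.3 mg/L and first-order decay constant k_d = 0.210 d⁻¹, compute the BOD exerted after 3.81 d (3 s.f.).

y_t = L₀(1 − e^(−k_d t)) = 28.3 × (1 − e^(−0.210×3.81))
= 28.3 × (1 − 0.4493) = 28.3 × 0.5507 = 15.59 mg/L.

y ≈ 15.6 mg/L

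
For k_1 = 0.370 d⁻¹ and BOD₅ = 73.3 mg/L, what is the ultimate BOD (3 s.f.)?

L₀ ≈ 87.0 mg/L

BOD₅ = L₀(1 − e^(−5k_1)) ⇒ L₀ = BOD₅ / (1 − e^(−5×0.370))
= 73.3 / (1 − 0.1572) = 73.3 / 0.8428 = 86.98 mg/L.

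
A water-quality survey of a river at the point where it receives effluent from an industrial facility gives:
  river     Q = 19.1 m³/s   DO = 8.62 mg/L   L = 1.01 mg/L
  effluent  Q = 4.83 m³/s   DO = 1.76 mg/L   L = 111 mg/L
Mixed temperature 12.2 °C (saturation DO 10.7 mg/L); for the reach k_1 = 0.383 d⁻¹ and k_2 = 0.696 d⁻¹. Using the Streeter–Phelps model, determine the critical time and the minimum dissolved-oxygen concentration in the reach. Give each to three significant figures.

Mixed DO = (19.1×8.62 + 4.83×1.76)/(19.1+4.83) = 173.1/23.93 = 7.235 mg/L.
Mixed L₀ = (19.1×1.01 + 4.83×111)/(23.93) = 555.4/23.93 = 23.21 mg/L.
Initial deficit D₀ = C_s − DO₀ = 10.7 − 7.235 = 3.465 mg/L.
t_c = (1/0.3130) ln[(0.696/0.383)(1 − 3.465×0.3130/(0.383×23.21))] = 3.195 × ln(1.596) = 1.493 d.
D_c = (0.383/0.696) × 23.21 × e^(−0.383×1.493) = 0.5503 × 23.21 × 0.5646 = 7.211 mg/L.
Minimum DO = 10.7 − 7.211 = 3.489 mg/L.

t_c ≈ 1.49 d; minimum DO ≈ 3.49 mg/L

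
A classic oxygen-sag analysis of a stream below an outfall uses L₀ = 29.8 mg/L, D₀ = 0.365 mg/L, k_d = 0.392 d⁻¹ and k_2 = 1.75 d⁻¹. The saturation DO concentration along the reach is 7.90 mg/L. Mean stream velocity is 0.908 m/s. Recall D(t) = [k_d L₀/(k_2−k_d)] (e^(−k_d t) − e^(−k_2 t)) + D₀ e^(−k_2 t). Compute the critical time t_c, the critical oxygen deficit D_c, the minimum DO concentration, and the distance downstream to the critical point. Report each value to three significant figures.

At the critical point dD/dt = 0, so k_d L₀ e^(−k_d t) = k_2 D. Substituting D(t) from the Streeter–Phelps equation and solving for t gives
t_c = ln[(k_2/k_d)(1 − D₀(k_2−k_d)/(k_d L₀))] / (k_2−k_d).
Here k_2−k_d = 1.358 d⁻¹ and 1 − D₀(k_2−k_d)/(k_d L₀) = 1 − 0.365×1.358/(0.392×29.8) = 0.9576, so
t_c = ln(4.464 × 0.9576) / 1.358 = 1.453 / 1.358 = 1.070 d.
D_c = (k_d/k_2) L₀ e^(−k_d t_c) = (0.392/1.75) × 29.8 × e^(−0.392×1.070) = 0.2240 × 29.8 × 0.6575 = 4.389 mg/L.
Minimum DO = C_s − D_c = 7.90 − 4.389 = 3.511 mg/L.
x_c = v t_c = 0.908 m/s × 1.070 d × 86400 s/d = 83920 m ≈ 83.9 km.

t_c ≈ 1.07 d; D_c ≈ 4.39 mg/L; min DO ≈ 3.51 mg/L; x_c ≈ 83.9 km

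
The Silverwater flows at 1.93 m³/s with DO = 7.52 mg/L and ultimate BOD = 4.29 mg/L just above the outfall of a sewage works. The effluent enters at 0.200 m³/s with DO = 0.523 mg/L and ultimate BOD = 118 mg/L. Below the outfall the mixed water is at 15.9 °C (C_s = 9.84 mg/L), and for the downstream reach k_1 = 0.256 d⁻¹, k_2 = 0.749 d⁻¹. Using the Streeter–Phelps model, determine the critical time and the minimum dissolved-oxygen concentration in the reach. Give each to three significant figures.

Mixed DO = (1.93×7.52 + 0.200×0.523)/(1.93+0.200) = 14.62/2.130 = 6.863 mg/L.
Mixed L₀ = (1.93×4.29 + 0.200×118)/(2.130) = 31.88/2.130 = 14.97 mg/L.
Initial deficit D₀ = C_s − DO₀ = 9.84 − 6.863 = 2.977 mg/L.
t_c = (1/0.4930) ln[(0.749/0.256)(1 − 2.977×0.4930/(0.256×14.97))] = 2.028 × ln(1.805) = 1.198 d.
D_c = (0.256/0.749) × 14.97 × e^(−0.256×1.198) = 0.3418 × 14.97 × 0.7359 = 3.764 mg/L.
Minimum DO = 9.84 − 3.764 = 6.076 mg/L.

t_c ≈ 1.20 d; minimum DO ≈ 6.08 mg/L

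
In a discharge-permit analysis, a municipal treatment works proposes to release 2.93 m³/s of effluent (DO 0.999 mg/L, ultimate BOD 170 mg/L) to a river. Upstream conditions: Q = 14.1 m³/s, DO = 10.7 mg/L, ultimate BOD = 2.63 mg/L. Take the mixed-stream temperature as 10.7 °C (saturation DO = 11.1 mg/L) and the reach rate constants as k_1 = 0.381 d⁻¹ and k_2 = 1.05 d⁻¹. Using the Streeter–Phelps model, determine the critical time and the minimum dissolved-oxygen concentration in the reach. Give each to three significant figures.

Mixed DO = (14.1×10.7 + 2.93×0.999)/(14.1+2.93) = 153.8/17.03 = 9.031 mg/L.
Mixed L₀ = (14.1×2.63 + 2.93×170)/(17.03) = 535.2/17.03 = 31.43 mg/L.
Initial deficit D₀ = C_s − DO₀ = 11.1 − 9.031 = 2.069 mg/L.
t_c = (1/0.6690) ln[(1.05/0.381)(1 − 2.069×0.6690/(0.381×31.43))] = 1.495 × ln(2.437) = 1.332 d.
D_c = (0.381/1.05) × 31.43 × e^(−0.381×1.332) = 0.3629 × 31.43 × 0.6021 = 6.866 mg/L.
Minimum DO = 11.1 − 6.866 = 4.234 mg/L.

t_c ≈ 1.33 d; minimum DO ≈ 4.23 mg/L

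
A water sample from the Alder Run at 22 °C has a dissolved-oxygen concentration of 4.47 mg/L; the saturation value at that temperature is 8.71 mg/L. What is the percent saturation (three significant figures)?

51.3 % saturation

% saturation = C/C_s × 100 = 4.47/8.71 × 100 = 51.3 %.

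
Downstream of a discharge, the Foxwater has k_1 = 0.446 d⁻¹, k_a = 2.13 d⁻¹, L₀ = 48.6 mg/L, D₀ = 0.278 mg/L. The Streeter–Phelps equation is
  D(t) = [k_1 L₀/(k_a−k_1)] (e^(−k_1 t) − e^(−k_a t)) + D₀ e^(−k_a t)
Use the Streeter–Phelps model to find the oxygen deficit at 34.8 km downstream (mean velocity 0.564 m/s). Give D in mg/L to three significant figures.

D ≈ 6.61 mg/L

Travel time t = x/v = 34.8 km / (0.564 m/s) = 34800 m / 0.564 m/s = 61700 s = 0.7141 d.
k_1 L₀/(k_a−k_1) = 0.446×48.6/(2.13−0.446) = 21.68/1.684 = 12.87 mg/L.
e^(−k_1 t) = e^(−0.446×0.7141) = 0.7272; e^(−k_a t) = e^(−2.13×0.7141) = 0.2185.
D = 12.87 × (0.7272 − 0.2185) + 0.278 × 0.2185 = 6.549 + 0.06073 = 6.609 mg/L.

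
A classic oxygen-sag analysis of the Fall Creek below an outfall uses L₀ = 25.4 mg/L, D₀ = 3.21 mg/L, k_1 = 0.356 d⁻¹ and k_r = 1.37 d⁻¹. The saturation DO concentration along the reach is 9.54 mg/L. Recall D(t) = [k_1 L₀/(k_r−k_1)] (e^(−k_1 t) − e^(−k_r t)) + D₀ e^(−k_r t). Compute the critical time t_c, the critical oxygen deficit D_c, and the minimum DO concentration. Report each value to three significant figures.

t_c = [1/(k_r−k_1)] ln[(k_r/k_1)(1 − D₀(k_r−k_1)/(k_1 L₀))]
= [1/(1.37−0.356)] ln[(1.37/0.356)(1 − 3.21×1.014/(0.356×25.4))]
= (1/1.014) ln[3.848 × 0.6400] = 0.9862 × ln(2.463) = 0.9862 × 0.9014 = 0.8890 d.
D_c = (k_1/k_r) L₀ e^(−k_1 t_c) = (0.356/1.37) × 25.4 × e^(−0.356×0.8890) = 0.2599 × 25.4 × 0.7287 = 4.810 mg/L.
Minimum DO = C_s − D_c = 9.54 − 4.810 = 4.730 mg/L.

t_c ≈ 0.889 d; D_c ≈ 4.81 mg/L; min DO ≈ 4.73 mg/L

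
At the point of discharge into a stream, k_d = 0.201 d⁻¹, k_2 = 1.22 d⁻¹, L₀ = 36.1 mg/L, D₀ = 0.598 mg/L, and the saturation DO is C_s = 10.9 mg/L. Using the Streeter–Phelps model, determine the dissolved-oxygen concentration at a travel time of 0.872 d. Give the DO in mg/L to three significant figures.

k_d L₀/(k_2−k_d) = 0.201×36.1/(1.22−0.201) = 7.256/1.019 = 7.121 mg/L.
e^(−k_d t) = e^(−0.201×0.8720) = 0.8392; e^(−k_2 t) = e^(−1.22×0.8720) = 0.3451.
D = 7.121 × (0.8392 − 0.3451) + 0.598 × 0.3451 = 3.518 + 0.2064 = 3.725 mg/L.
DO = C_s − D = 10.9 − 3.725 = 7.175 mg/L.

DO ≈ 7.18 mg/L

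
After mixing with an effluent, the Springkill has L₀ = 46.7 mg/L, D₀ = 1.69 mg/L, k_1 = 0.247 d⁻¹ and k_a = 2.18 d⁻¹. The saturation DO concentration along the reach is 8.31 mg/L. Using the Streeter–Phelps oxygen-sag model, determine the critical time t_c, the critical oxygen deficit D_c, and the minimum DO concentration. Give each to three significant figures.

t_c = [1/(k_a−k_1)] ln[(k_a/k_1)(1 − D₀(k_a−k_1)/(k_1 L₀))]
= [1/(2.18−0.247)] ln[(2.18/0.247)(1 − 1.69×1.933/(0.247×46.7))]
= (1/1.933) ln[8.826 × 0.7168] = 0.5173 × ln(6.326) = 0.5173 × 1.845 = 0.9543 d.
D_c = (k_1/k_a) L₀ e^(−k_1 t_c) = (0.247/2.18) × 46.7 × e^(−0.247×0.9543) = 0.1133 × 46.7 × 0.7900 = 4.180 mg/L.
Minimum DO = C_s − D_c = 8.31 − 4.180 = 4.130 mg/L.

t_c ≈ 0.954 d; D_c ≈ 4.18 mg/L; min DO ≈ 4.13 mg/L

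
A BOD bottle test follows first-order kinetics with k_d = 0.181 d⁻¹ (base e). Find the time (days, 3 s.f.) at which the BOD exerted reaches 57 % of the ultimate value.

y/L₀ = 1 − e^(−k_d t) = 0.57 ⇒ e^(−k_d t) = 0.430
t = −ln(0.430) / 0.181 = 0.8440 / 0.181 = 4.663 d.

t ≈ 4.66 d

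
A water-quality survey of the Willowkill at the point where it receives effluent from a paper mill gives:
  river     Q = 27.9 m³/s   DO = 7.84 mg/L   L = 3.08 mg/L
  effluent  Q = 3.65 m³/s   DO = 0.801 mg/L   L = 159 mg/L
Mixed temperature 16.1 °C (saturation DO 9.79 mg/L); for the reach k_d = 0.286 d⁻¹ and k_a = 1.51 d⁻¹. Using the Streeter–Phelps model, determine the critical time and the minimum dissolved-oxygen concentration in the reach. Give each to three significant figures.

t_c ≈ 0.688 d; minimum DO ≈ 6.50 mg/L

Mixed DO = (27.9×7.84 + 3.65×0.801)/(27.9+3.65) = 221.7/31.55 = 7.026 mg/L.
Mixed L₀ = (27.9×3.08 + 3.65×159)/(31.55) = 666.3/31.55 = 21.12 mg/L.
Initial deficit D₀ = C_s − DO₀ = 9.79 − 7.026 = 2.764 mg/L.
t_c = (1/1.224) ln[(1.51/0.286)(1 − 2.764×1.224/(0.286×21.12))] = 0.8170 × ln(2.322) = 0.6883 d.
D_c = (0.286/1.51) × 21.12 × e^(−0.286×0.6883) = 0.1894 × 21.12 × 0.8213 = 3.285 mg/L.
Minimum DO = 9.79 − 3.285 = 6.505 mg/L.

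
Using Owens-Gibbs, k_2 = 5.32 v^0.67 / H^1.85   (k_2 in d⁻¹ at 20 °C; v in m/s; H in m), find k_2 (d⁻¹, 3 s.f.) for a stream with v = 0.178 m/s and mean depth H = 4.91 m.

k_2 ≈ 0.0881 d⁻¹

k_2 = 5.32 × 0.178^0.67 / 4.91^1.85 = 5.32 × 0.3146 / 18.99 = 0.08814 d⁻¹.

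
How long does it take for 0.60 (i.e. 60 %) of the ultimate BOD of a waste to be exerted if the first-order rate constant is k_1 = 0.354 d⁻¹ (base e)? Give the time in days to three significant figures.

y/L₀ = 1 − e^(−k_1 t) = 0.60 ⇒ e^(−k_1 t) = 0.400
t = −ln(0.400) / 0.354 = 0.9163 / 0.354 = 2.588 d.

t ≈ 2.59 d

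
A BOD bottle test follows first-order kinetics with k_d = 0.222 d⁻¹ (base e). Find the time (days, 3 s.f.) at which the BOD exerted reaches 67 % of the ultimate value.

y/L₀ = 1 − e^(−k_d t) = 0.67 ⇒ e^(−k_d t) = 0.330
t = −ln(0.330) / 0.222 = 1.109 / 0.222 = 4.994 d.

t ≈ 4.99 d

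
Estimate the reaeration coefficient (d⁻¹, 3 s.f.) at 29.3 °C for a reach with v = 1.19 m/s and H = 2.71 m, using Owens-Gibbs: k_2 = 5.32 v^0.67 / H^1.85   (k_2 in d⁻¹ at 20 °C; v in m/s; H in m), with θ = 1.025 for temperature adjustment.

k_2(20) = 5.32 × 1.19^0.67 / 2.71^1.85 = 5.32 × 1.124 / 6.324 = 0.9452 d⁻¹.
k_2(29.3) = 0.9452 × 1.025^(29.3−20) = 0.9452 × 1.258 = 1.189 d⁻¹.

k_2 ≈ 1.19 d⁻¹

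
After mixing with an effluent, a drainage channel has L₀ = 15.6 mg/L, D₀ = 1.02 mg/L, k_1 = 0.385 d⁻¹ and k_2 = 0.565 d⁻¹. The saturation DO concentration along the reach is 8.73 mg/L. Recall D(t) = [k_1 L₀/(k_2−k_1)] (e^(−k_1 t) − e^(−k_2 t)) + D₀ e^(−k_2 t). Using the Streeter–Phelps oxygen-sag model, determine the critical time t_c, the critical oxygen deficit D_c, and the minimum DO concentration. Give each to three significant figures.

t_c ≈ 1.96 d; D_c ≈ 5.00 mg/L; min DO ≈ 3.73 mg/L

With k_2/k_1 = 1.468 and 1 − D₀(k_2−k_1)/(k_1 L₀) = 0.9694,
t_c = ln(1.468 × 0.9694) / (0.565 − 0.385) = ln(1.423) / 0.1800 = 0.3525/0.1800 = 1.959 d.
D_c = (k_1/k_2) L₀ e^(−k_1 t_c) = (0.385/0.565) × 15.6 × e^(−0.385×1.959) = 0.6814 × 15.6 × 0.4705 = 5.001 mg/L.
Minimum DO = C_s − D_c = 8.73 − 5.001 = 3.729 mg/L.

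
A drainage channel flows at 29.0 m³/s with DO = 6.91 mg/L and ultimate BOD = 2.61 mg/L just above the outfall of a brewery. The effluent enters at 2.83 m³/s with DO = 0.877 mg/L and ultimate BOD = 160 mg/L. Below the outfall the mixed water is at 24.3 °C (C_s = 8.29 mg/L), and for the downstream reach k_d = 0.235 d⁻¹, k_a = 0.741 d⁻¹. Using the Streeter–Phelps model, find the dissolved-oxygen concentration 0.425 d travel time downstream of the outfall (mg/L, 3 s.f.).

DO ≈ 5.54 mg/L

Mixed DO = (29.0×6.91 + 2.83×0.877)/(29.0+2.83) = 202.9/31.83 = 6.374 mg/L.
Mixed L₀ = (29.0×2.61 + 2.83×160)/(31.83) = 528.5/31.83 = 16.60 mg/L.
Initial deficit D₀ = C_s − DO₀ = 8.29 − 6.374 = 1.916 mg/L.
D(0.425) = [0.235×16.60/(0.741−0.235)](e^(−0.235×0.425) − e^(−0.741×0.425)) + 1.916 e^(−0.741×0.425)
= 7.711 × (0.9050 − 0.7298) + 1.916 × 0.7298 = 2.749 mg/L.
DO = 8.29 − 2.749 = 5.541 mg/L.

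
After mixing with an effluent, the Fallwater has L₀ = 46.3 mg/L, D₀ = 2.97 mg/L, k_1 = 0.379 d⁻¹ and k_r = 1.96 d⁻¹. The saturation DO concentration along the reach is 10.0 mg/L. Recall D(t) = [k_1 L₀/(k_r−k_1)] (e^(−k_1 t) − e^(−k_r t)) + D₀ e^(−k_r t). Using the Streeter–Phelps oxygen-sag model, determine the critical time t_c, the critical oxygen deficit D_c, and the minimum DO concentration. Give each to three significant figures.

t_c ≈ 0.842 d; D_c ≈ 6.51 mg/L; min DO ≈ 3.49 mg/L

At the critical point dD/dt = 0, so k_1 L₀ e^(−k_1 t) = k_r D. Substituting D(t) from the Streeter–Phelps equation and solving for t gives
t_c = ln[(k_r/k_1)(1 − D₀(k_r−k_1)/(k_1 L₀))] / (k_r−k_1).
Here k_r−k_1 = 1.581 d⁻¹ and 1 − D₀(k_r−k_1)/(k_1 L₀) = 1 − 2.97×1.581/(0.379×46.3) = 0.7324, so
t_c = ln(5.172 × 0.7324) / 1.581 = 1.332 / 1.581 = 0.8423 d.
D_c = (k_1/k_r) L₀ e^(−k_1 t_c) = (0.379/1.96) × 46.3 × e^(−0.379×0.8423) = 0.1934 × 46.3 × 0.7267 = 6.506 mg/L.
Minimum DO = C_s − D_c = 10.0 − 6.506 = 3.494 mg/L.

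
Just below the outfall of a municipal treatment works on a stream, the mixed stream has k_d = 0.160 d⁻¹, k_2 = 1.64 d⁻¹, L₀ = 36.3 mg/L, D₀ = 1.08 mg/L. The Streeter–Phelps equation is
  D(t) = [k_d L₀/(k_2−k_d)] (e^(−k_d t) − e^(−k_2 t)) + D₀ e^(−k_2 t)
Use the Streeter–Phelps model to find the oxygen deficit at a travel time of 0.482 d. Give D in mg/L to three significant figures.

D ≈ 2.34 mg/L

k_d L₀/(k_2−k_d) = 0.160×36.3/(1.64−0.160) = 5.808/1.480 = 3.924 mg/L.
e^(−k_d t) = e^(−0.160×0.4820) = 0.9258; e^(−k_2 t) = e^(−1.64×0.4820) = 0.4536.
D = 3.924 × (0.9258 − 0.4536) + 1.08 × 0.4536 = 1.853 + 0.4899 = 2.343 mg/L.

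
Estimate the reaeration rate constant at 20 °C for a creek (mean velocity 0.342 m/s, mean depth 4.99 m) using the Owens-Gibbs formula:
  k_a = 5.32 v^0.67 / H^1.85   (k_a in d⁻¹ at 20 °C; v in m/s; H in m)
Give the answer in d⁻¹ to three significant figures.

k_a ≈ 0.133 d⁻¹

k_a = 5.32 × 0.342^0.67 / 4.99^1.85 = 5.32 × 0.4873 / 19.57 = 0.1325 d⁻¹.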